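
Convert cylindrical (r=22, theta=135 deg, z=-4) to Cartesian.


x = 22 * cos(135) = -15.5563
y = 22 * sin(135) = 15.5563
z = -4

(-15.5563, 15.5563, -4)


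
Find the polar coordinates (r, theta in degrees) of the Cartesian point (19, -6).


r = sqrt(19^2 + (-6)^2) = 19.9249
theta = atan2(-6, 19) = 342.4744 degrees

r = 19.9249, theta = 342.4744 degrees


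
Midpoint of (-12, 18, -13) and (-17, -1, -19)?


Midpoint = ((-12+-17)/2, (18+-1)/2, (-13+-19)/2) = (-14.5, 8.5, -16)

(-14.5, 8.5, -16)


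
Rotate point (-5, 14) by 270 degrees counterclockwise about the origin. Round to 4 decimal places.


x' = -5*cos(270) - 14*sin(270) = 14
y' = -5*sin(270) + 14*cos(270) = 5

(14, 5)


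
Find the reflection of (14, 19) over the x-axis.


Reflection across x-axis: (x, y) -> (x, -y)
(14, 19) -> (14, -19)

(14, -19)


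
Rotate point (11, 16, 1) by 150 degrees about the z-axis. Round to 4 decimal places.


x' = 11*cos(150) - 16*sin(150) = -17.5263
y' = 11*sin(150) + 16*cos(150) = -8.3564
z' = 1

(-17.5263, -8.3564, 1)


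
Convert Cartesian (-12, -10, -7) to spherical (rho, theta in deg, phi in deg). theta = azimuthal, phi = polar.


rho = sqrt((-12)^2 + (-10)^2 + (-7)^2) = 17.1172
theta = atan2(-10, -12) = 219.8056 deg
phi = acos(-7/17.1172) = 114.1385 deg

rho = 17.1172, theta = 219.8056 deg, phi = 114.1385 deg


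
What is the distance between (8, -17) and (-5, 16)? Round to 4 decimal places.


d = sqrt((-5-8)^2 + (16--17)^2) = 35.4683

35.4683


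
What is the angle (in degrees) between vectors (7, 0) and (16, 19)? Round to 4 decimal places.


dot = 7*16 + 0*19 = 112
|u| = 7, |v| = 24.8395
cos(angle) = 0.6441
angle = 49.8991 degrees

49.8991 degrees


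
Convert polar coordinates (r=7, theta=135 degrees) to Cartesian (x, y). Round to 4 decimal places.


x = 7 * cos(135) = -4.9497
y = 7 * sin(135) = 4.9497

(-4.9497, 4.9497)


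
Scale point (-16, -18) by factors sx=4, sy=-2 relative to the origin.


Scaling: (x*sx, y*sy) = (-16*4, -18*-2) = (-64, 36)

(-64, 36)


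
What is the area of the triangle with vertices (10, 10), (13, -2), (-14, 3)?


Area = |x1(y2-y3) + x2(y3-y1) + x3(y1-y2)| / 2
= |10*(-2-3) + 13*(3-10) + -14*(10--2)| / 2
= 154.5

154.5


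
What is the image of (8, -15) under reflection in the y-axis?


Reflection across y-axis: (x, y) -> (-x, y)
(8, -15) -> (-8, -15)

(-8, -15)


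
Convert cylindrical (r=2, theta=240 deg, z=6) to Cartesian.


x = 2 * cos(240) = -1
y = 2 * sin(240) = -1.7321
z = 6

(-1, -1.7321, 6)


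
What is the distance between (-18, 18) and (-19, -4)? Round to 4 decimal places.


d = sqrt((-19--18)^2 + (-4-18)^2) = 22.0227

22.0227


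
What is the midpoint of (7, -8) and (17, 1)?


Midpoint = ((7+17)/2, (-8+1)/2) = (12, -3.5)

(12, -3.5)


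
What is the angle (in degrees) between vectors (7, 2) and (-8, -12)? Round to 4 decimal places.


dot = 7*-8 + 2*-12 = -80
|u| = 7.2801, |v| = 14.4222
cos(angle) = -0.7619
angle = 139.6355 degrees

139.6355 degrees


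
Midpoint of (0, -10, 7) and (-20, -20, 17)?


Midpoint = ((0+-20)/2, (-10+-20)/2, (7+17)/2) = (-10, -15, 12)

(-10, -15, 12)


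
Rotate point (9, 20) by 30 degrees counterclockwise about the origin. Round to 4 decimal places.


x' = 9*cos(30) - 20*sin(30) = -2.2058
y' = 9*sin(30) + 20*cos(30) = 21.8205

(-2.2058, 21.8205)


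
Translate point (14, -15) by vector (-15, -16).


Translation: (x+dx, y+dy) = (14+-15, -15+-16) = (-1, -31)

(-1, -31)


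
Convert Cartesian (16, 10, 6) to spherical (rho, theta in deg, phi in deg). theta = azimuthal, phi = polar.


rho = sqrt(16^2 + 10^2 + 6^2) = 19.799
theta = atan2(10, 16) = 32.0054 deg
phi = acos(6/19.799) = 72.3594 deg

rho = 19.799, theta = 32.0054 deg, phi = 72.3594 deg


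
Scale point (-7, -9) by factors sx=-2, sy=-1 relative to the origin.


Scaling: (x*sx, y*sy) = (-7*-2, -9*-1) = (14, 9)

(14, 9)


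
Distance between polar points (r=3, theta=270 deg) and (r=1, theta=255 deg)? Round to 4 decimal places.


d = sqrt(r1^2 + r2^2 - 2*r1*r2*cos(t2-t1))
d = sqrt(3^2 + 1^2 - 2*3*1*cos(255-270)) = 2.0505

2.0505


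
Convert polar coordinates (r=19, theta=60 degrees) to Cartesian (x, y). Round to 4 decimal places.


x = 19 * cos(60) = 9.5
y = 19 * sin(60) = 16.4545

(9.5, 16.4545)


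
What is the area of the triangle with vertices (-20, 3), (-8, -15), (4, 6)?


Area = |x1(y2-y3) + x2(y3-y1) + x3(y1-y2)| / 2
= |-20*(-15-6) + -8*(6-3) + 4*(3--15)| / 2
= 234

234


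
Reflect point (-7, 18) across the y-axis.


Reflection across y-axis: (x, y) -> (-x, y)
(-7, 18) -> (7, 18)

(7, 18)


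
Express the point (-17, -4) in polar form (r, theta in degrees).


r = sqrt((-17)^2 + (-4)^2) = 17.4642
theta = atan2(-4, -17) = 193.2405 degrees

r = 17.4642, theta = 193.2405 degrees


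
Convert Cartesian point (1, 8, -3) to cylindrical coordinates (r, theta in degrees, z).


r = sqrt(1^2 + 8^2) = 8.0623
theta = atan2(8, 1) = 82.875 deg
z = -3

r = 8.0623, theta = 82.875 deg, z = -3


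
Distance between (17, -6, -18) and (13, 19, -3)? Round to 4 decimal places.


d = sqrt((13-17)^2 + (19--6)^2 + (-3--18)^2) = 29.4279

29.4279


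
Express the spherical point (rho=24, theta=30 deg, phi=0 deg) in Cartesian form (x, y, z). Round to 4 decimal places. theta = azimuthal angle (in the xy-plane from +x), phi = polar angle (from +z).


x = 24 * sin(0) * cos(30) = 0
y = 24 * sin(0) * sin(30) = 0
z = 24 * cos(0) = 24

(0, 0, 24)


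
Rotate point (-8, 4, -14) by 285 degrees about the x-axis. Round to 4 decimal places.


x' = -8
y' = 4*cos(285) - -14*sin(285) = -12.4877
z' = 4*sin(285) + -14*cos(285) = -7.4872

(-8, -12.4877, -7.4872)


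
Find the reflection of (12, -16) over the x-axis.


Reflection across x-axis: (x, y) -> (x, -y)
(12, -16) -> (12, 16)

(12, 16)


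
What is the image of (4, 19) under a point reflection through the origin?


Reflection through origin: (x, y) -> (-x, -y)
(4, 19) -> (-4, -19)

(-4, -19)


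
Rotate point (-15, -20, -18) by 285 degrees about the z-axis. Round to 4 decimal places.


x' = -15*cos(285) - -20*sin(285) = -23.2008
y' = -15*sin(285) + -20*cos(285) = 9.3125
z' = -18

(-23.2008, 9.3125, -18)


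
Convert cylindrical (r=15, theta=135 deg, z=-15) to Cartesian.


x = 15 * cos(135) = -10.6066
y = 15 * sin(135) = 10.6066
z = -15

(-10.6066, 10.6066, -15)


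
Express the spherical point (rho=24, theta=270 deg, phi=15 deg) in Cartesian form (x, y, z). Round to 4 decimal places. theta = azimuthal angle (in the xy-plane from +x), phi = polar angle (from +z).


x = 24 * sin(15) * cos(270) = 0
y = 24 * sin(15) * sin(270) = -6.2117
z = 24 * cos(15) = 23.1822

(0, -6.2117, 23.1822)


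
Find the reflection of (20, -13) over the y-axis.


Reflection across y-axis: (x, y) -> (-x, y)
(20, -13) -> (-20, -13)

(-20, -13)


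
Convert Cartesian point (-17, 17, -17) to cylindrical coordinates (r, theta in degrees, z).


r = sqrt((-17)^2 + 17^2) = 24.0416
theta = atan2(17, -17) = 135 deg
z = -17

r = 24.0416, theta = 135 deg, z = -17


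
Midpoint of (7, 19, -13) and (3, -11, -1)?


Midpoint = ((7+3)/2, (19+-11)/2, (-13+-1)/2) = (5, 4, -7)

(5, 4, -7)


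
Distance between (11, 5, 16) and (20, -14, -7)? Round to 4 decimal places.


d = sqrt((20-11)^2 + (-14-5)^2 + (-7-16)^2) = 31.1609

31.1609


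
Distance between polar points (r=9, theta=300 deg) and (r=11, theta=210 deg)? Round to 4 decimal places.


d = sqrt(r1^2 + r2^2 - 2*r1*r2*cos(t2-t1))
d = sqrt(9^2 + 11^2 - 2*9*11*cos(210-300)) = 14.2127

14.2127


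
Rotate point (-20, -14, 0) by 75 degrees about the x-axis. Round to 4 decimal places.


x' = -20
y' = -14*cos(75) - 0*sin(75) = -3.6235
z' = -14*sin(75) + 0*cos(75) = -13.523

(-20, -3.6235, -13.523)


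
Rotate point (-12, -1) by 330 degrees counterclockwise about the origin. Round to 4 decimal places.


x' = -12*cos(330) - -1*sin(330) = -10.8923
y' = -12*sin(330) + -1*cos(330) = 5.134

(-10.8923, 5.134)


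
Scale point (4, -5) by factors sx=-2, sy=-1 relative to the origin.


Scaling: (x*sx, y*sy) = (4*-2, -5*-1) = (-8, 5)

(-8, 5)


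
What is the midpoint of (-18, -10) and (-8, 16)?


Midpoint = ((-18+-8)/2, (-10+16)/2) = (-13, 3)

(-13, 3)


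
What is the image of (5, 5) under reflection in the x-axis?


Reflection across x-axis: (x, y) -> (x, -y)
(5, 5) -> (5, -5)

(5, -5)


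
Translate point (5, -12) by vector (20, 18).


Translation: (x+dx, y+dy) = (5+20, -12+18) = (25, 6)

(25, 6)


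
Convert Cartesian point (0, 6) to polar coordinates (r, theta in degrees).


r = sqrt(0^2 + 6^2) = 6
theta = atan2(6, 0) = 90 degrees

r = 6, theta = 90 degrees


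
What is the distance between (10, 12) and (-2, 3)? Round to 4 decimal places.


d = sqrt((-2-10)^2 + (3-12)^2) = 15

15


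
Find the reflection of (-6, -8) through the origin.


Reflection through origin: (x, y) -> (-x, -y)
(-6, -8) -> (6, 8)

(6, 8)


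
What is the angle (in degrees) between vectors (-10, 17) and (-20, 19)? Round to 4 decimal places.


dot = -10*-20 + 17*19 = 523
|u| = 19.7231, |v| = 27.5862
cos(angle) = 0.9612
angle = 16.0033 degrees

16.0033 degrees


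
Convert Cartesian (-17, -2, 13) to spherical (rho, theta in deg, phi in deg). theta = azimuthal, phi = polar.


rho = sqrt((-17)^2 + (-2)^2 + 13^2) = 21.4942
theta = atan2(-2, -17) = 186.7098 deg
phi = acos(13/21.4942) = 52.7845 deg

rho = 21.4942, theta = 186.7098 deg, phi = 52.7845 deg


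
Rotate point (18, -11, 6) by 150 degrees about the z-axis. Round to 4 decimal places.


x' = 18*cos(150) - -11*sin(150) = -10.0885
y' = 18*sin(150) + -11*cos(150) = 18.5263
z' = 6

(-10.0885, 18.5263, 6)


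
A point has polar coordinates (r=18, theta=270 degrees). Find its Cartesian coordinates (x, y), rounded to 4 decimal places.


x = 18 * cos(270) = 0
y = 18 * sin(270) = -18

(0, -18)


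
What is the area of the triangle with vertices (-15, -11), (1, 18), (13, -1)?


Area = |x1(y2-y3) + x2(y3-y1) + x3(y1-y2)| / 2
= |-15*(18--1) + 1*(-1--11) + 13*(-11-18)| / 2
= 326

326


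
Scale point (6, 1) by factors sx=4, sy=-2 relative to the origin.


Scaling: (x*sx, y*sy) = (6*4, 1*-2) = (24, -2)

(24, -2)


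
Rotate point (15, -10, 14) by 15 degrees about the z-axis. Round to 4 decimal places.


x' = 15*cos(15) - -10*sin(15) = 17.0771
y' = 15*sin(15) + -10*cos(15) = -5.777
z' = 14

(17.0771, -5.777, 14)


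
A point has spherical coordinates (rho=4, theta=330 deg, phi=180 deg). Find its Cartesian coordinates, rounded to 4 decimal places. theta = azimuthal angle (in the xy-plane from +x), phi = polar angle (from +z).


x = 4 * sin(180) * cos(330) = 0
y = 4 * sin(180) * sin(330) = 0
z = 4 * cos(180) = -4

(0, 0, -4)


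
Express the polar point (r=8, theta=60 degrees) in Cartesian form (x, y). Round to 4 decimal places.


x = 8 * cos(60) = 4
y = 8 * sin(60) = 6.9282

(4, 6.9282)


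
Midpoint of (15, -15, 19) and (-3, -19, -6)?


Midpoint = ((15+-3)/2, (-15+-19)/2, (19+-6)/2) = (6, -17, 6.5)

(6, -17, 6.5)


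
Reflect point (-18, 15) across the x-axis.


Reflection across x-axis: (x, y) -> (x, -y)
(-18, 15) -> (-18, -15)

(-18, -15)


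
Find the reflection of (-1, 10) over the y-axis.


Reflection across y-axis: (x, y) -> (-x, y)
(-1, 10) -> (1, 10)

(1, 10)


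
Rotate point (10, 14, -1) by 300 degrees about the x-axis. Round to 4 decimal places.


x' = 10
y' = 14*cos(300) - -1*sin(300) = 6.134
z' = 14*sin(300) + -1*cos(300) = -12.6244

(10, 6.134, -12.6244)


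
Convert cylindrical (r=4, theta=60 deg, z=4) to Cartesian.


x = 4 * cos(60) = 2
y = 4 * sin(60) = 3.4641
z = 4

(2, 3.4641, 4)


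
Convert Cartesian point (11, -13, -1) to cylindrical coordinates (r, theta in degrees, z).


r = sqrt(11^2 + (-13)^2) = 17.0294
theta = atan2(-13, 11) = 310.2364 deg
z = -1

r = 17.0294, theta = 310.2364 deg, z = -1


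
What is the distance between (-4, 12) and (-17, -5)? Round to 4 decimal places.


d = sqrt((-17--4)^2 + (-5-12)^2) = 21.4009

21.4009


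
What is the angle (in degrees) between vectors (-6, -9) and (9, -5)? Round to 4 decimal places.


dot = -6*9 + -9*-5 = -9
|u| = 10.8167, |v| = 10.2956
cos(angle) = -0.0808
angle = 94.6355 degrees

94.6355 degrees


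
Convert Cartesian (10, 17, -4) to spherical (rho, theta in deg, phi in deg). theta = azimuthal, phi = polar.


rho = sqrt(10^2 + 17^2 + (-4)^2) = 20.1246
theta = atan2(17, 10) = 59.5345 deg
phi = acos(-4/20.1246) = 101.4645 deg

rho = 20.1246, theta = 59.5345 deg, phi = 101.4645 deg


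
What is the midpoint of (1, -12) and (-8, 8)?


Midpoint = ((1+-8)/2, (-12+8)/2) = (-3.5, -2)

(-3.5, -2)


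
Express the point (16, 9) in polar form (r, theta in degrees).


r = sqrt(16^2 + 9^2) = 18.3576
theta = atan2(9, 16) = 29.3578 degrees

r = 18.3576, theta = 29.3578 degrees


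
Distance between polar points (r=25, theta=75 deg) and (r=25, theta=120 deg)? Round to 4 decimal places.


d = sqrt(r1^2 + r2^2 - 2*r1*r2*cos(t2-t1))
d = sqrt(25^2 + 25^2 - 2*25*25*cos(120-75)) = 19.1342

19.1342


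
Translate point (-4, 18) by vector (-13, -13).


Translation: (x+dx, y+dy) = (-4+-13, 18+-13) = (-17, 5)

(-17, 5)


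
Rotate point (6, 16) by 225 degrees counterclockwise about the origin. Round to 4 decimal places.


x' = 6*cos(225) - 16*sin(225) = 7.0711
y' = 6*sin(225) + 16*cos(225) = -15.5563

(7.0711, -15.5563)


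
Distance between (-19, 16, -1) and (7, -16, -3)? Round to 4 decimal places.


d = sqrt((7--19)^2 + (-16-16)^2 + (-3--1)^2) = 41.2795

41.2795


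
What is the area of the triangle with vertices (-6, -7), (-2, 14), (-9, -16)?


Area = |x1(y2-y3) + x2(y3-y1) + x3(y1-y2)| / 2
= |-6*(14--16) + -2*(-16--7) + -9*(-7-14)| / 2
= 13.5

13.5


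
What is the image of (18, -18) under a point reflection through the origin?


Reflection through origin: (x, y) -> (-x, -y)
(18, -18) -> (-18, 18)

(-18, 18)


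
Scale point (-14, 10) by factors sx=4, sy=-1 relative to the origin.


Scaling: (x*sx, y*sy) = (-14*4, 10*-1) = (-56, -10)

(-56, -10)


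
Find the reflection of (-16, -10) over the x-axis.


Reflection across x-axis: (x, y) -> (x, -y)
(-16, -10) -> (-16, 10)

(-16, 10)


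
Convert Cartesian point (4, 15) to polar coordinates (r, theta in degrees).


r = sqrt(4^2 + 15^2) = 15.5242
theta = atan2(15, 4) = 75.0686 degrees

r = 15.5242, theta = 75.0686 degrees


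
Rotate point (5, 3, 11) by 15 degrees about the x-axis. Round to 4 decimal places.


x' = 5
y' = 3*cos(15) - 11*sin(15) = 0.0508
z' = 3*sin(15) + 11*cos(15) = 11.4016

(5, 0.0508, 11.4016)


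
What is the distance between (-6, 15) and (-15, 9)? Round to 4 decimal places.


d = sqrt((-15--6)^2 + (9-15)^2) = 10.8167

10.8167


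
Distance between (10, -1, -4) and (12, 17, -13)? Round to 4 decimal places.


d = sqrt((12-10)^2 + (17--1)^2 + (-13--4)^2) = 20.2237

20.2237


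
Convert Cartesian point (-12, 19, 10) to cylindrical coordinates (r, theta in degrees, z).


r = sqrt((-12)^2 + 19^2) = 22.4722
theta = atan2(19, -12) = 122.2756 deg
z = 10

r = 22.4722, theta = 122.2756 deg, z = 10


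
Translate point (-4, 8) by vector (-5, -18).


Translation: (x+dx, y+dy) = (-4+-5, 8+-18) = (-9, -10)

(-9, -10)


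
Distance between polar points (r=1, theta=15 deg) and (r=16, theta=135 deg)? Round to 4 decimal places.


d = sqrt(r1^2 + r2^2 - 2*r1*r2*cos(t2-t1))
d = sqrt(1^2 + 16^2 - 2*1*16*cos(135-15)) = 16.5227

16.5227


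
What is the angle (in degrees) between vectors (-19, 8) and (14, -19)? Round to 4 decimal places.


dot = -19*14 + 8*-19 = -418
|u| = 20.6155, |v| = 23.6008
cos(angle) = -0.8591
angle = 149.218 degrees

149.218 degrees


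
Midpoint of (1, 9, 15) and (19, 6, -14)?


Midpoint = ((1+19)/2, (9+6)/2, (15+-14)/2) = (10, 7.5, 0.5)

(10, 7.5, 0.5)


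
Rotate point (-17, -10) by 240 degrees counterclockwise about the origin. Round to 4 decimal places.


x' = -17*cos(240) - -10*sin(240) = -0.1603
y' = -17*sin(240) + -10*cos(240) = 19.7224

(-0.1603, 19.7224)


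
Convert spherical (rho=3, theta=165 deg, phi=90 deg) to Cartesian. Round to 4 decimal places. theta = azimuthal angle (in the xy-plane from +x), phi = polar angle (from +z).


x = 3 * sin(90) * cos(165) = -2.8978
y = 3 * sin(90) * sin(165) = 0.7765
z = 3 * cos(90) = 0

(-2.8978, 0.7765, 0)


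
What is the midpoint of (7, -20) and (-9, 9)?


Midpoint = ((7+-9)/2, (-20+9)/2) = (-1, -5.5)

(-1, -5.5)


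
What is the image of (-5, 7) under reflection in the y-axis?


Reflection across y-axis: (x, y) -> (-x, y)
(-5, 7) -> (5, 7)

(5, 7)


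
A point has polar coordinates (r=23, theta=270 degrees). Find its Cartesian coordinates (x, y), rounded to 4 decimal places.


x = 23 * cos(270) = 0
y = 23 * sin(270) = -23

(0, -23)


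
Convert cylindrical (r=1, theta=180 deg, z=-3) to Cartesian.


x = 1 * cos(180) = -1
y = 1 * sin(180) = 0
z = -3

(-1, 0, -3)


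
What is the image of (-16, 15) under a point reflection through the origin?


Reflection through origin: (x, y) -> (-x, -y)
(-16, 15) -> (16, -15)

(16, -15)


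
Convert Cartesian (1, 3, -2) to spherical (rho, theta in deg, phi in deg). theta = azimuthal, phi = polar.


rho = sqrt(1^2 + 3^2 + (-2)^2) = 3.7417
theta = atan2(3, 1) = 71.5651 deg
phi = acos(-2/3.7417) = 122.3115 deg

rho = 3.7417, theta = 71.5651 deg, phi = 122.3115 deg


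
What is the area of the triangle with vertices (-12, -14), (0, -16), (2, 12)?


Area = |x1(y2-y3) + x2(y3-y1) + x3(y1-y2)| / 2
= |-12*(-16-12) + 0*(12--14) + 2*(-14--16)| / 2
= 170

170


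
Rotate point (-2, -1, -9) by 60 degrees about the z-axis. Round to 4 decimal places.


x' = -2*cos(60) - -1*sin(60) = -0.134
y' = -2*sin(60) + -1*cos(60) = -2.2321
z' = -9

(-0.134, -2.2321, -9)


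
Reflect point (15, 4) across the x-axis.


Reflection across x-axis: (x, y) -> (x, -y)
(15, 4) -> (15, -4)

(15, -4)


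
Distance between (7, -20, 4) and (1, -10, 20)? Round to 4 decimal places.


d = sqrt((1-7)^2 + (-10--20)^2 + (20-4)^2) = 19.799

19.799


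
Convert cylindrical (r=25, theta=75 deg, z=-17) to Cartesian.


x = 25 * cos(75) = 6.4705
y = 25 * sin(75) = 24.1481
z = -17

(6.4705, 24.1481, -17)


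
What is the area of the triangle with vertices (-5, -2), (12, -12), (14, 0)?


Area = |x1(y2-y3) + x2(y3-y1) + x3(y1-y2)| / 2
= |-5*(-12-0) + 12*(0--2) + 14*(-2--12)| / 2
= 112

112


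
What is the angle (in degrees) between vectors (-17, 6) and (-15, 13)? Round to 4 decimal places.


dot = -17*-15 + 6*13 = 333
|u| = 18.0278, |v| = 19.8494
cos(angle) = 0.9306
angle = 21.4743 degrees

21.4743 degrees


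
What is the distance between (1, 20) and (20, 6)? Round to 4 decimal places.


d = sqrt((20-1)^2 + (6-20)^2) = 23.6008

23.6008


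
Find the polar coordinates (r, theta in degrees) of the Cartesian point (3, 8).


r = sqrt(3^2 + 8^2) = 8.544
theta = atan2(8, 3) = 69.444 degrees

r = 8.544, theta = 69.444 degrees


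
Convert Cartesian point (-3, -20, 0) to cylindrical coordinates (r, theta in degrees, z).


r = sqrt((-3)^2 + (-20)^2) = 20.2237
theta = atan2(-20, -3) = 261.4692 deg
z = 0

r = 20.2237, theta = 261.4692 deg, z = 0


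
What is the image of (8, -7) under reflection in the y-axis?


Reflection across y-axis: (x, y) -> (-x, y)
(8, -7) -> (-8, -7)

(-8, -7)


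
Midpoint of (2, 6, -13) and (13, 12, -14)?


Midpoint = ((2+13)/2, (6+12)/2, (-13+-14)/2) = (7.5, 9, -13.5)

(7.5, 9, -13.5)


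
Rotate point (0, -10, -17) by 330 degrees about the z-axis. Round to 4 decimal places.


x' = 0*cos(330) - -10*sin(330) = -5
y' = 0*sin(330) + -10*cos(330) = -8.6603
z' = -17

(-5, -8.6603, -17)


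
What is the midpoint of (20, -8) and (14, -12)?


Midpoint = ((20+14)/2, (-8+-12)/2) = (17, -10)

(17, -10)


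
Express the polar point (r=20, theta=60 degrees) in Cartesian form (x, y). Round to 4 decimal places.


x = 20 * cos(60) = 10
y = 20 * sin(60) = 17.3205

(10, 17.3205)


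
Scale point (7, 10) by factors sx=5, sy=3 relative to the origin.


Scaling: (x*sx, y*sy) = (7*5, 10*3) = (35, 30)

(35, 30)


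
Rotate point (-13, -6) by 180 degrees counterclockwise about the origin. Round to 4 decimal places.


x' = -13*cos(180) - -6*sin(180) = 13
y' = -13*sin(180) + -6*cos(180) = 6

(13, 6)


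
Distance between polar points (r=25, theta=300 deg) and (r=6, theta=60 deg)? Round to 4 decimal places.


d = sqrt(r1^2 + r2^2 - 2*r1*r2*cos(t2-t1))
d = sqrt(25^2 + 6^2 - 2*25*6*cos(60-300)) = 28.4781

28.4781


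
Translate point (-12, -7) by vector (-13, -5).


Translation: (x+dx, y+dy) = (-12+-13, -7+-5) = (-25, -12)

(-25, -12)


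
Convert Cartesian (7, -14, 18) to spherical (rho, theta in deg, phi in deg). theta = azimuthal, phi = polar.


rho = sqrt(7^2 + (-14)^2 + 18^2) = 23.8537
theta = atan2(-14, 7) = 296.5651 deg
phi = acos(18/23.8537) = 41.0096 deg

rho = 23.8537, theta = 296.5651 deg, phi = 41.0096 deg


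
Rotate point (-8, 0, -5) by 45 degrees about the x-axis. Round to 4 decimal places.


x' = -8
y' = 0*cos(45) - -5*sin(45) = 3.5355
z' = 0*sin(45) + -5*cos(45) = -3.5355

(-8, 3.5355, -3.5355)


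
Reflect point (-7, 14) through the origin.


Reflection through origin: (x, y) -> (-x, -y)
(-7, 14) -> (7, -14)

(7, -14)


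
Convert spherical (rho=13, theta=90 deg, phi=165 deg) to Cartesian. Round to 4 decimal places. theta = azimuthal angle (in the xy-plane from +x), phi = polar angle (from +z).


x = 13 * sin(165) * cos(90) = 0
y = 13 * sin(165) * sin(90) = 3.3646
z = 13 * cos(165) = -12.557

(0, 3.3646, -12.557)


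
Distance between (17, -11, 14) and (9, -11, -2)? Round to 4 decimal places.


d = sqrt((9-17)^2 + (-11--11)^2 + (-2-14)^2) = 17.8885

17.8885


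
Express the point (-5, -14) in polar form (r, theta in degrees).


r = sqrt((-5)^2 + (-14)^2) = 14.8661
theta = atan2(-14, -5) = 250.3462 degrees

r = 14.8661, theta = 250.3462 degrees


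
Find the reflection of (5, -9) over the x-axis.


Reflection across x-axis: (x, y) -> (x, -y)
(5, -9) -> (5, 9)

(5, 9)


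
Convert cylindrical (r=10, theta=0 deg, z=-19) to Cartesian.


x = 10 * cos(0) = 10
y = 10 * sin(0) = 0
z = -19

(10, 0, -19)


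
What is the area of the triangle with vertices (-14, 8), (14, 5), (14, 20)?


Area = |x1(y2-y3) + x2(y3-y1) + x3(y1-y2)| / 2
= |-14*(5-20) + 14*(20-8) + 14*(8-5)| / 2
= 210

210


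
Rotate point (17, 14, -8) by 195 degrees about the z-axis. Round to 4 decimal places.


x' = 17*cos(195) - 14*sin(195) = -12.7973
y' = 17*sin(195) + 14*cos(195) = -17.9229
z' = -8

(-12.7973, -17.9229, -8)


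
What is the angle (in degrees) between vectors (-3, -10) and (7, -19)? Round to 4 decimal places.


dot = -3*7 + -10*-19 = 169
|u| = 10.4403, |v| = 20.2485
cos(angle) = 0.7994
angle = 36.9241 degrees

36.9241 degrees


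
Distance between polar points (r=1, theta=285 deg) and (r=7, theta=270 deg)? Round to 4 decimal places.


d = sqrt(r1^2 + r2^2 - 2*r1*r2*cos(t2-t1))
d = sqrt(1^2 + 7^2 - 2*1*7*cos(270-285)) = 6.0396

6.0396


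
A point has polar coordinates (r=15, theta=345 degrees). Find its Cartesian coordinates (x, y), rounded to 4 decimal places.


x = 15 * cos(345) = 14.4889
y = 15 * sin(345) = -3.8823

(14.4889, -3.8823)


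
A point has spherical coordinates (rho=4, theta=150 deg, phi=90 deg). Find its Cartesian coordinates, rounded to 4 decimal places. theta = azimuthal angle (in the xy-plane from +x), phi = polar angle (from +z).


x = 4 * sin(90) * cos(150) = -3.4641
y = 4 * sin(90) * sin(150) = 2
z = 4 * cos(90) = 0

(-3.4641, 2, 0)


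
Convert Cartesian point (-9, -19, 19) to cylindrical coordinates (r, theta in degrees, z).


r = sqrt((-9)^2 + (-19)^2) = 21.0238
theta = atan2(-19, -9) = 244.6538 deg
z = 19

r = 21.0238, theta = 244.6538 deg, z = 19


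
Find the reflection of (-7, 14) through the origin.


Reflection through origin: (x, y) -> (-x, -y)
(-7, 14) -> (7, -14)

(7, -14)


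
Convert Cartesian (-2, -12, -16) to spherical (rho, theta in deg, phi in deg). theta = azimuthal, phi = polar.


rho = sqrt((-2)^2 + (-12)^2 + (-16)^2) = 20.0998
theta = atan2(-12, -2) = 260.5377 deg
phi = acos(-16/20.0998) = 142.7526 deg

rho = 20.0998, theta = 260.5377 deg, phi = 142.7526 deg


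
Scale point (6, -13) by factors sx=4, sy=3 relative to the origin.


Scaling: (x*sx, y*sy) = (6*4, -13*3) = (24, -39)

(24, -39)


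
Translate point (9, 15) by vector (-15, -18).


Translation: (x+dx, y+dy) = (9+-15, 15+-18) = (-6, -3)

(-6, -3)


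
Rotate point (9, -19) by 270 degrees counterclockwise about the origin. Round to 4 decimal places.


x' = 9*cos(270) - -19*sin(270) = -19
y' = 9*sin(270) + -19*cos(270) = -9

(-19, -9)


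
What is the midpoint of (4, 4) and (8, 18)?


Midpoint = ((4+8)/2, (4+18)/2) = (6, 11)

(6, 11)


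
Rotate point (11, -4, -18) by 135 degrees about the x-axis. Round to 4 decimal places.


x' = 11
y' = -4*cos(135) - -18*sin(135) = 15.5563
z' = -4*sin(135) + -18*cos(135) = 9.8995

(11, 15.5563, 9.8995)


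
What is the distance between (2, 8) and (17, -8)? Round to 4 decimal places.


d = sqrt((17-2)^2 + (-8-8)^2) = 21.9317

21.9317


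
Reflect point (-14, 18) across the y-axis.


Reflection across y-axis: (x, y) -> (-x, y)
(-14, 18) -> (14, 18)

(14, 18)


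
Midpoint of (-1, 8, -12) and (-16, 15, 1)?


Midpoint = ((-1+-16)/2, (8+15)/2, (-12+1)/2) = (-8.5, 11.5, -5.5)

(-8.5, 11.5, -5.5)


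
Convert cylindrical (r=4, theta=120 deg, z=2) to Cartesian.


x = 4 * cos(120) = -2
y = 4 * sin(120) = 3.4641
z = 2

(-2, 3.4641, 2)


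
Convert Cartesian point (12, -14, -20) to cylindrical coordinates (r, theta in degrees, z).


r = sqrt(12^2 + (-14)^2) = 18.4391
theta = atan2(-14, 12) = 310.6013 deg
z = -20

r = 18.4391, theta = 310.6013 deg, z = -20


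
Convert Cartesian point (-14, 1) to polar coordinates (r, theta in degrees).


r = sqrt((-14)^2 + 1^2) = 14.0357
theta = atan2(1, -14) = 175.9144 degrees

r = 14.0357, theta = 175.9144 degrees


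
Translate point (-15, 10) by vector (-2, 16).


Translation: (x+dx, y+dy) = (-15+-2, 10+16) = (-17, 26)

(-17, 26)


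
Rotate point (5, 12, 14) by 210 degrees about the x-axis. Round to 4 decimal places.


x' = 5
y' = 12*cos(210) - 14*sin(210) = -3.3923
z' = 12*sin(210) + 14*cos(210) = -18.1244

(5, -3.3923, -18.1244)


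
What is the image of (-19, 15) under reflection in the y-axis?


Reflection across y-axis: (x, y) -> (-x, y)
(-19, 15) -> (19, 15)

(19, 15)


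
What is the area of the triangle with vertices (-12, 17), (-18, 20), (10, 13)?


Area = |x1(y2-y3) + x2(y3-y1) + x3(y1-y2)| / 2
= |-12*(20-13) + -18*(13-17) + 10*(17-20)| / 2
= 21

21


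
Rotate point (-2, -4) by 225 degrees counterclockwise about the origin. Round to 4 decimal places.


x' = -2*cos(225) - -4*sin(225) = -1.4142
y' = -2*sin(225) + -4*cos(225) = 4.2426

(-1.4142, 4.2426)


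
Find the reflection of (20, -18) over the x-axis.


Reflection across x-axis: (x, y) -> (x, -y)
(20, -18) -> (20, 18)

(20, 18)


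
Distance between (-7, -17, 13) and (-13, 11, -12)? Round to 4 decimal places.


d = sqrt((-13--7)^2 + (11--17)^2 + (-12-13)^2) = 38.0132

38.0132


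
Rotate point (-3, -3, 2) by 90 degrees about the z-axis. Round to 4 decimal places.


x' = -3*cos(90) - -3*sin(90) = 3
y' = -3*sin(90) + -3*cos(90) = -3
z' = 2

(3, -3, 2)


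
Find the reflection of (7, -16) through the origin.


Reflection through origin: (x, y) -> (-x, -y)
(7, -16) -> (-7, 16)

(-7, 16)


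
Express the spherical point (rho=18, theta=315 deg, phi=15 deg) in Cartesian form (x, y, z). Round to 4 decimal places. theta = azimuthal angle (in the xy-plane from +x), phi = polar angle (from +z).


x = 18 * sin(15) * cos(315) = 3.2942
y = 18 * sin(15) * sin(315) = -3.2942
z = 18 * cos(15) = 17.3867

(3.2942, -3.2942, 17.3867)


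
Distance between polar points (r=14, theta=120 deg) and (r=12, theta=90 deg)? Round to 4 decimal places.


d = sqrt(r1^2 + r2^2 - 2*r1*r2*cos(t2-t1))
d = sqrt(14^2 + 12^2 - 2*14*12*cos(90-120)) = 7.0011

7.0011


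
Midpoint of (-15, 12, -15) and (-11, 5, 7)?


Midpoint = ((-15+-11)/2, (12+5)/2, (-15+7)/2) = (-13, 8.5, -4)

(-13, 8.5, -4)


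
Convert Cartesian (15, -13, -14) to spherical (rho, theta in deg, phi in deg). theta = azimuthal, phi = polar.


rho = sqrt(15^2 + (-13)^2 + (-14)^2) = 24.2899
theta = atan2(-13, 15) = 319.0856 deg
phi = acos(-14/24.2899) = 125.1957 deg

rho = 24.2899, theta = 319.0856 deg, phi = 125.1957 deg


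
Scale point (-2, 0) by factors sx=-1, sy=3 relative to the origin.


Scaling: (x*sx, y*sy) = (-2*-1, 0*3) = (2, 0)

(2, 0)


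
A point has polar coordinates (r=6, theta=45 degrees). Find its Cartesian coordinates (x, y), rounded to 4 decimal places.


x = 6 * cos(45) = 4.2426
y = 6 * sin(45) = 4.2426

(4.2426, 4.2426)


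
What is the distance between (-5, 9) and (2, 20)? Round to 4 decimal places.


d = sqrt((2--5)^2 + (20-9)^2) = 13.0384

13.0384


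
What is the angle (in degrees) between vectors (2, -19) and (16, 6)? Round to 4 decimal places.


dot = 2*16 + -19*6 = -82
|u| = 19.105, |v| = 17.088
cos(angle) = -0.2512
angle = 104.547 degrees

104.547 degrees


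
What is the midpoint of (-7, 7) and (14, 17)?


Midpoint = ((-7+14)/2, (7+17)/2) = (3.5, 12)

(3.5, 12)


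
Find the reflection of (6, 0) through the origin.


Reflection through origin: (x, y) -> (-x, -y)
(6, 0) -> (-6, 0)

(-6, 0)


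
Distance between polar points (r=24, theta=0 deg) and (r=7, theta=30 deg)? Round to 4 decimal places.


d = sqrt(r1^2 + r2^2 - 2*r1*r2*cos(t2-t1))
d = sqrt(24^2 + 7^2 - 2*24*7*cos(30-0)) = 18.2761

18.2761


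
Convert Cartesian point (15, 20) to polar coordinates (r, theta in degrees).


r = sqrt(15^2 + 20^2) = 25
theta = atan2(20, 15) = 53.1301 degrees

r = 25, theta = 53.1301 degrees


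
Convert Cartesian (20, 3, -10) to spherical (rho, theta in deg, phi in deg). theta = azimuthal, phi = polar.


rho = sqrt(20^2 + 3^2 + (-10)^2) = 22.561
theta = atan2(3, 20) = 8.5308 deg
phi = acos(-10/22.561) = 116.3109 deg

rho = 22.561, theta = 8.5308 deg, phi = 116.3109 deg


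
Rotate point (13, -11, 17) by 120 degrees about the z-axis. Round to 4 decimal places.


x' = 13*cos(120) - -11*sin(120) = 3.0263
y' = 13*sin(120) + -11*cos(120) = 16.7583
z' = 17

(3.0263, 16.7583, 17)


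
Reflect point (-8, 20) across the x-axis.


Reflection across x-axis: (x, y) -> (x, -y)
(-8, 20) -> (-8, -20)

(-8, -20)


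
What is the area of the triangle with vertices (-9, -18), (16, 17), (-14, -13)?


Area = |x1(y2-y3) + x2(y3-y1) + x3(y1-y2)| / 2
= |-9*(17--13) + 16*(-13--18) + -14*(-18-17)| / 2
= 150

150


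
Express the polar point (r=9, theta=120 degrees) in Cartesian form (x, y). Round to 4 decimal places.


x = 9 * cos(120) = -4.5
y = 9 * sin(120) = 7.7942

(-4.5, 7.7942)


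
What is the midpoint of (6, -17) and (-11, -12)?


Midpoint = ((6+-11)/2, (-17+-12)/2) = (-2.5, -14.5)

(-2.5, -14.5)


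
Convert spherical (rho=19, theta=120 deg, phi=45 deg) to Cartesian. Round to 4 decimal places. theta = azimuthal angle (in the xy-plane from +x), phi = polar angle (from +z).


x = 19 * sin(45) * cos(120) = -6.7175
y = 19 * sin(45) * sin(120) = 11.6351
z = 19 * cos(45) = 13.435

(-6.7175, 11.6351, 13.435)


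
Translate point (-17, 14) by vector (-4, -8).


Translation: (x+dx, y+dy) = (-17+-4, 14+-8) = (-21, 6)

(-21, 6)


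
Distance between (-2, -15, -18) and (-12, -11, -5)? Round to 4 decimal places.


d = sqrt((-12--2)^2 + (-11--15)^2 + (-5--18)^2) = 16.8819

16.8819


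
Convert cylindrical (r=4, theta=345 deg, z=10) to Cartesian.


x = 4 * cos(345) = 3.8637
y = 4 * sin(345) = -1.0353
z = 10

(3.8637, -1.0353, 10)


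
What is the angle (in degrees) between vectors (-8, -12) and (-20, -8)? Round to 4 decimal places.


dot = -8*-20 + -12*-8 = 256
|u| = 14.4222, |v| = 21.5407
cos(angle) = 0.824
angle = 34.5085 degrees

34.5085 degrees


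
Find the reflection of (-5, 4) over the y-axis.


Reflection across y-axis: (x, y) -> (-x, y)
(-5, 4) -> (5, 4)

(5, 4)


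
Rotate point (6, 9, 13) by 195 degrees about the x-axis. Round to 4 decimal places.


x' = 6
y' = 9*cos(195) - 13*sin(195) = -5.3287
z' = 9*sin(195) + 13*cos(195) = -14.8864

(6, -5.3287, -14.8864)


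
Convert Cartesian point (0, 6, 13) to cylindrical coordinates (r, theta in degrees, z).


r = sqrt(0^2 + 6^2) = 6
theta = atan2(6, 0) = 90 deg
z = 13

r = 6, theta = 90 deg, z = 13


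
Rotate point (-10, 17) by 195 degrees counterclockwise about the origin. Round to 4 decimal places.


x' = -10*cos(195) - 17*sin(195) = 14.0592
y' = -10*sin(195) + 17*cos(195) = -13.8325

(14.0592, -13.8325)


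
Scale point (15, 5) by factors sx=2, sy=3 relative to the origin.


Scaling: (x*sx, y*sy) = (15*2, 5*3) = (30, 15)

(30, 15)


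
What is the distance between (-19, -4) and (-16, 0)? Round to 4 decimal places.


d = sqrt((-16--19)^2 + (0--4)^2) = 5

5


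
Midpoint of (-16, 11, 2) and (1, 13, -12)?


Midpoint = ((-16+1)/2, (11+13)/2, (2+-12)/2) = (-7.5, 12, -5)

(-7.5, 12, -5)


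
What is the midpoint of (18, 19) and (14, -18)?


Midpoint = ((18+14)/2, (19+-18)/2) = (16, 0.5)

(16, 0.5)


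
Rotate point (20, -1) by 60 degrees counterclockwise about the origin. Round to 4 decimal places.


x' = 20*cos(60) - -1*sin(60) = 10.866
y' = 20*sin(60) + -1*cos(60) = 16.8205

(10.866, 16.8205)


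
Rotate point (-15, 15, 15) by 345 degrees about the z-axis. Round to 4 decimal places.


x' = -15*cos(345) - 15*sin(345) = -10.6066
y' = -15*sin(345) + 15*cos(345) = 18.3712
z' = 15

(-10.6066, 18.3712, 15)


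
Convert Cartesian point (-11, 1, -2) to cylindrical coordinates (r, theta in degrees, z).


r = sqrt((-11)^2 + 1^2) = 11.0454
theta = atan2(1, -11) = 174.8056 deg
z = -2

r = 11.0454, theta = 174.8056 deg, z = -2


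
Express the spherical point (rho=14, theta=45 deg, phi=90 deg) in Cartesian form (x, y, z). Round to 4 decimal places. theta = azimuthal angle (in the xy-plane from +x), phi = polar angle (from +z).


x = 14 * sin(90) * cos(45) = 9.8995
y = 14 * sin(90) * sin(45) = 9.8995
z = 14 * cos(90) = 0

(9.8995, 9.8995, 0)


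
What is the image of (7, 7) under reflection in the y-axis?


Reflection across y-axis: (x, y) -> (-x, y)
(7, 7) -> (-7, 7)

(-7, 7)


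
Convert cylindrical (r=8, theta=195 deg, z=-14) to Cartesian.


x = 8 * cos(195) = -7.7274
y = 8 * sin(195) = -2.0706
z = -14

(-7.7274, -2.0706, -14)


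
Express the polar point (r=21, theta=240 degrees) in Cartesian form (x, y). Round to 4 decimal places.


x = 21 * cos(240) = -10.5
y = 21 * sin(240) = -18.1865

(-10.5, -18.1865)


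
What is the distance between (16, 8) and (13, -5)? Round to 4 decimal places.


d = sqrt((13-16)^2 + (-5-8)^2) = 13.3417

13.3417


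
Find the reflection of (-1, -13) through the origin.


Reflection through origin: (x, y) -> (-x, -y)
(-1, -13) -> (1, 13)

(1, 13)


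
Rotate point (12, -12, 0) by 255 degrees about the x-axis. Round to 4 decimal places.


x' = 12
y' = -12*cos(255) - 0*sin(255) = 3.1058
z' = -12*sin(255) + 0*cos(255) = 11.5911

(12, 3.1058, 11.5911)


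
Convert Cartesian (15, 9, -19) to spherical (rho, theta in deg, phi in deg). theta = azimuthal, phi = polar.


rho = sqrt(15^2 + 9^2 + (-19)^2) = 25.8263
theta = atan2(9, 15) = 30.9638 deg
phi = acos(-19/25.8263) = 137.365 deg

rho = 25.8263, theta = 30.9638 deg, phi = 137.365 deg


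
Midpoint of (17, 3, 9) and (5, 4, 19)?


Midpoint = ((17+5)/2, (3+4)/2, (9+19)/2) = (11, 3.5, 14)

(11, 3.5, 14)


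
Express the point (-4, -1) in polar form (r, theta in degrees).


r = sqrt((-4)^2 + (-1)^2) = 4.1231
theta = atan2(-1, -4) = 194.0362 degrees

r = 4.1231, theta = 194.0362 degrees


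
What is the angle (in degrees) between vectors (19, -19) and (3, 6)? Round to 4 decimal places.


dot = 19*3 + -19*6 = -57
|u| = 26.8701, |v| = 6.7082
cos(angle) = -0.3162
angle = 108.4349 degrees

108.4349 degrees


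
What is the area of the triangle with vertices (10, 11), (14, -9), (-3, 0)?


Area = |x1(y2-y3) + x2(y3-y1) + x3(y1-y2)| / 2
= |10*(-9-0) + 14*(0-11) + -3*(11--9)| / 2
= 152

152


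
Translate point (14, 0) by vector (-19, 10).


Translation: (x+dx, y+dy) = (14+-19, 0+10) = (-5, 10)

(-5, 10)


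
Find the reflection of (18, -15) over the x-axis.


Reflection across x-axis: (x, y) -> (x, -y)
(18, -15) -> (18, 15)

(18, 15)


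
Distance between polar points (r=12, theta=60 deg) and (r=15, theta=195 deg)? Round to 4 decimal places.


d = sqrt(r1^2 + r2^2 - 2*r1*r2*cos(t2-t1))
d = sqrt(12^2 + 15^2 - 2*12*15*cos(195-60)) = 24.9712

24.9712


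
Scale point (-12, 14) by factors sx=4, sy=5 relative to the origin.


Scaling: (x*sx, y*sy) = (-12*4, 14*5) = (-48, 70)

(-48, 70)


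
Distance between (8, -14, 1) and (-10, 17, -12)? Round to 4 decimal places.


d = sqrt((-10-8)^2 + (17--14)^2 + (-12-1)^2) = 38.1314

38.1314


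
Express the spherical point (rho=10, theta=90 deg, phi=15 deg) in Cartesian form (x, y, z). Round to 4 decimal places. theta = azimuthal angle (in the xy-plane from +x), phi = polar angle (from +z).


x = 10 * sin(15) * cos(90) = 0
y = 10 * sin(15) * sin(90) = 2.5882
z = 10 * cos(15) = 9.6593

(0, 2.5882, 9.6593)


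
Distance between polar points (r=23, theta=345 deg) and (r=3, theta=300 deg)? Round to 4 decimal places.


d = sqrt(r1^2 + r2^2 - 2*r1*r2*cos(t2-t1))
d = sqrt(23^2 + 3^2 - 2*23*3*cos(300-345)) = 20.9862

20.9862


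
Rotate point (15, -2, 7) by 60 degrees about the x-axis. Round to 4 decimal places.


x' = 15
y' = -2*cos(60) - 7*sin(60) = -7.0622
z' = -2*sin(60) + 7*cos(60) = 1.7679

(15, -7.0622, 1.7679)


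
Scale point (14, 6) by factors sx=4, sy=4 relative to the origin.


Scaling: (x*sx, y*sy) = (14*4, 6*4) = (56, 24)

(56, 24)


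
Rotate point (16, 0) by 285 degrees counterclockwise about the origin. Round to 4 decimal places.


x' = 16*cos(285) - 0*sin(285) = 4.1411
y' = 16*sin(285) + 0*cos(285) = -15.4548

(4.1411, -15.4548)


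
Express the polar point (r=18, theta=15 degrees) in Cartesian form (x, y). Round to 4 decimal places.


x = 18 * cos(15) = 17.3867
y = 18 * sin(15) = 4.6587

(17.3867, 4.6587)


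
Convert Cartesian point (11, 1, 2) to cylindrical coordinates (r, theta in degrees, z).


r = sqrt(11^2 + 1^2) = 11.0454
theta = atan2(1, 11) = 5.1944 deg
z = 2

r = 11.0454, theta = 5.1944 deg, z = 2


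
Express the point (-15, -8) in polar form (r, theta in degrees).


r = sqrt((-15)^2 + (-8)^2) = 17
theta = atan2(-8, -15) = 208.0725 degrees

r = 17, theta = 208.0725 degrees


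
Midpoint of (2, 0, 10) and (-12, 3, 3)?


Midpoint = ((2+-12)/2, (0+3)/2, (10+3)/2) = (-5, 1.5, 6.5)

(-5, 1.5, 6.5)


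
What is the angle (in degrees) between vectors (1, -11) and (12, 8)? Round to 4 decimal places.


dot = 1*12 + -11*8 = -76
|u| = 11.0454, |v| = 14.4222
cos(angle) = -0.4771
angle = 118.4956 degrees

118.4956 degrees


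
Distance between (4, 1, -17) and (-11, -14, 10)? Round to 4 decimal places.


d = sqrt((-11-4)^2 + (-14-1)^2 + (10--17)^2) = 34.3366

34.3366


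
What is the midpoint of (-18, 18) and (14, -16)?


Midpoint = ((-18+14)/2, (18+-16)/2) = (-2, 1)

(-2, 1)
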